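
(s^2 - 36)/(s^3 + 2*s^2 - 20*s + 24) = (s - 6)/(s^2 - 4*s + 4)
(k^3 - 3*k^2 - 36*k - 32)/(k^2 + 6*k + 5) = (k^2 - 4*k - 32)/(k + 5)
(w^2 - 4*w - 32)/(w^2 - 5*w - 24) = (w + 4)/(w + 3)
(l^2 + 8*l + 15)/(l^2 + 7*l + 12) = (l + 5)/(l + 4)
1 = 1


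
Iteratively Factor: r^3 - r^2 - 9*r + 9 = (r - 1)*(r^2 - 9) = (r - 1)*(r + 3)*(r - 3)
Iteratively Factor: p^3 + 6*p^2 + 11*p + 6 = (p + 1)*(p^2 + 5*p + 6) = (p + 1)*(p + 3)*(p + 2)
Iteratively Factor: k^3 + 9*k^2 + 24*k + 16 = (k + 4)*(k^2 + 5*k + 4) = (k + 1)*(k + 4)*(k + 4)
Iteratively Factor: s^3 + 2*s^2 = (s)*(s^2 + 2*s) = s^2*(s + 2)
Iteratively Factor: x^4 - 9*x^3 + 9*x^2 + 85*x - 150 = (x - 5)*(x^3 - 4*x^2 - 11*x + 30) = (x - 5)^2*(x^2 + x - 6) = (x - 5)^2*(x + 3)*(x - 2)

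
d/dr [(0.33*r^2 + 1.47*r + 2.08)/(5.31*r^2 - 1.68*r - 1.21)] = (-8.3601*r^2 - 22.8882*r + 1.7157)/(28.1961*r^4 - 17.8416*r^3 - 10.0278*r^2 + 4.0656*r + 1.4641)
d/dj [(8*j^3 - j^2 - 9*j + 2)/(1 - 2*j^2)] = (-16*j^4 + 6*j^2 + 6*j - 9)/(4*j^4 - 4*j^2 + 1)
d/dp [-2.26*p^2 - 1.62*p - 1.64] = -4.52*p - 1.62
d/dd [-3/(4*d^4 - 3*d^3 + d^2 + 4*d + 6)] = 3*(16*d^3 - 9*d^2 + 2*d + 4)/(4*d^4 - 3*d^3 + d^2 + 4*d + 6)^2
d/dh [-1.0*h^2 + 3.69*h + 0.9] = 3.69 - 2.0*h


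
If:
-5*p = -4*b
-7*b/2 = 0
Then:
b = 0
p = 0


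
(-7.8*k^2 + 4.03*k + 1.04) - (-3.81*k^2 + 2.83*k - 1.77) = -3.99*k^2 + 1.2*k + 2.81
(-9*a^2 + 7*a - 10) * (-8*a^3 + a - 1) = 72*a^5 - 56*a^4 + 71*a^3 + 16*a^2 - 17*a + 10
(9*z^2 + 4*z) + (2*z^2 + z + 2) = 11*z^2 + 5*z + 2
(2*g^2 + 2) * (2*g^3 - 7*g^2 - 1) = 4*g^5 - 14*g^4 + 4*g^3 - 16*g^2 - 2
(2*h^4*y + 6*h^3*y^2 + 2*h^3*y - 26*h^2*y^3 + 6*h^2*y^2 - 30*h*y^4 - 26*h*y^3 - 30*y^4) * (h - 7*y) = 2*h^5*y - 8*h^4*y^2 + 2*h^4*y - 68*h^3*y^3 - 8*h^3*y^2 + 152*h^2*y^4 - 68*h^2*y^3 + 210*h*y^5 + 152*h*y^4 + 210*y^5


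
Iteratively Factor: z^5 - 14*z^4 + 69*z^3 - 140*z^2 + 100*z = (z - 2)*(z^4 - 12*z^3 + 45*z^2 - 50*z) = (z - 5)*(z - 2)*(z^3 - 7*z^2 + 10*z) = z*(z - 5)*(z - 2)*(z^2 - 7*z + 10) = z*(z - 5)*(z - 2)^2*(z - 5)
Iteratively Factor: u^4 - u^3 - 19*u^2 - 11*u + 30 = (u - 1)*(u^3 - 19*u - 30) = (u - 1)*(u + 2)*(u^2 - 2*u - 15) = (u - 5)*(u - 1)*(u + 2)*(u + 3)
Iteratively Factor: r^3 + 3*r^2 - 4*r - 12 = (r + 3)*(r^2 - 4) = (r - 2)*(r + 3)*(r + 2)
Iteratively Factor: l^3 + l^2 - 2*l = (l - 1)*(l^2 + 2*l) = l*(l - 1)*(l + 2)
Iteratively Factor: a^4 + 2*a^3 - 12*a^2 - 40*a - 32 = (a + 2)*(a^3 - 12*a - 16) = (a - 4)*(a + 2)*(a^2 + 4*a + 4) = (a - 4)*(a + 2)^2*(a + 2)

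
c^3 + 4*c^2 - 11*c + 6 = (c - 1)^2*(c + 6)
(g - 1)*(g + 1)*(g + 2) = g^3 + 2*g^2 - g - 2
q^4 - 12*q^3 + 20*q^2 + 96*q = q*(q - 8)*(q - 6)*(q + 2)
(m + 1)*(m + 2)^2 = m^3 + 5*m^2 + 8*m + 4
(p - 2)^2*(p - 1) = p^3 - 5*p^2 + 8*p - 4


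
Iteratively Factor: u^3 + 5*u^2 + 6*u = (u + 2)*(u^2 + 3*u) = u*(u + 2)*(u + 3)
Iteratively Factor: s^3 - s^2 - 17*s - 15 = (s - 5)*(s^2 + 4*s + 3) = (s - 5)*(s + 3)*(s + 1)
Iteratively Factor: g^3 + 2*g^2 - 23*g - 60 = (g + 3)*(g^2 - g - 20) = (g + 3)*(g + 4)*(g - 5)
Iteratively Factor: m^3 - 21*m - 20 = (m + 4)*(m^2 - 4*m - 5) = (m - 5)*(m + 4)*(m + 1)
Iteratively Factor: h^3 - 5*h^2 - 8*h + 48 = (h + 3)*(h^2 - 8*h + 16) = (h - 4)*(h + 3)*(h - 4)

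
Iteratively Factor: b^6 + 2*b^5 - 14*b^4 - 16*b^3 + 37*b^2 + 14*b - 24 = (b + 4)*(b^5 - 2*b^4 - 6*b^3 + 8*b^2 + 5*b - 6) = (b + 2)*(b + 4)*(b^4 - 4*b^3 + 2*b^2 + 4*b - 3) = (b - 3)*(b + 2)*(b + 4)*(b^3 - b^2 - b + 1) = (b - 3)*(b - 1)*(b + 2)*(b + 4)*(b^2 - 1) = (b - 3)*(b - 1)*(b + 1)*(b + 2)*(b + 4)*(b - 1)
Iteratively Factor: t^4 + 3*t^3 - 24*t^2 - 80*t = (t + 4)*(t^3 - t^2 - 20*t) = t*(t + 4)*(t^2 - t - 20) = t*(t - 5)*(t + 4)*(t + 4)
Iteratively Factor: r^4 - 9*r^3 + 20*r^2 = (r)*(r^3 - 9*r^2 + 20*r) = r*(r - 4)*(r^2 - 5*r) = r^2*(r - 4)*(r - 5)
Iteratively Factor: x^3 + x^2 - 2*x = (x - 1)*(x^2 + 2*x) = (x - 1)*(x + 2)*(x)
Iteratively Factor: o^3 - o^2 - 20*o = (o)*(o^2 - o - 20) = o*(o - 5)*(o + 4)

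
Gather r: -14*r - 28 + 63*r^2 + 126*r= 63*r^2 + 112*r - 28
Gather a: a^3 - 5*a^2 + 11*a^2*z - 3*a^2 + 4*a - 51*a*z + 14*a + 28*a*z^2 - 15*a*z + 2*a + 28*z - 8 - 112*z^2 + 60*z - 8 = a^3 + a^2*(11*z - 8) + a*(28*z^2 - 66*z + 20) - 112*z^2 + 88*z - 16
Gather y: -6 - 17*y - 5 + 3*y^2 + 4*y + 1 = 3*y^2 - 13*y - 10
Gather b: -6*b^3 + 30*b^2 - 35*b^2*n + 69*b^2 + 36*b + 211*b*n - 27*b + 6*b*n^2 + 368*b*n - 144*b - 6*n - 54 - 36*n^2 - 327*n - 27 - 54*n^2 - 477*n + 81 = -6*b^3 + b^2*(99 - 35*n) + b*(6*n^2 + 579*n - 135) - 90*n^2 - 810*n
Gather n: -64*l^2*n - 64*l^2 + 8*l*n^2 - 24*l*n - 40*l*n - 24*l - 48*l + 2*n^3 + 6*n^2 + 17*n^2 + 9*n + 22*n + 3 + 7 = -64*l^2 - 72*l + 2*n^3 + n^2*(8*l + 23) + n*(-64*l^2 - 64*l + 31) + 10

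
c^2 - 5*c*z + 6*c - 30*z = (c + 6)*(c - 5*z)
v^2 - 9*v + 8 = (v - 8)*(v - 1)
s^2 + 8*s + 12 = (s + 2)*(s + 6)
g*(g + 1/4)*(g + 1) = g^3 + 5*g^2/4 + g/4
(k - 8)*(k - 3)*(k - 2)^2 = k^4 - 15*k^3 + 72*k^2 - 140*k + 96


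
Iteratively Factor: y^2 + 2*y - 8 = (y + 4)*(y - 2)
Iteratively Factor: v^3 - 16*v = (v - 4)*(v^2 + 4*v) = v*(v - 4)*(v + 4)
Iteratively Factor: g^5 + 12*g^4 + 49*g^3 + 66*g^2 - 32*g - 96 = (g + 3)*(g^4 + 9*g^3 + 22*g^2 - 32) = (g + 3)*(g + 4)*(g^3 + 5*g^2 + 2*g - 8) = (g + 2)*(g + 3)*(g + 4)*(g^2 + 3*g - 4) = (g + 2)*(g + 3)*(g + 4)^2*(g - 1)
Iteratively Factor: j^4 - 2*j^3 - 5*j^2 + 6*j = (j - 1)*(j^3 - j^2 - 6*j) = (j - 1)*(j + 2)*(j^2 - 3*j) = j*(j - 1)*(j + 2)*(j - 3)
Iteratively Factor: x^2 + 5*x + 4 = (x + 4)*(x + 1)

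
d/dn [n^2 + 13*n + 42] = 2*n + 13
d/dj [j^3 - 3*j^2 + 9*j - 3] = 3*j^2 - 6*j + 9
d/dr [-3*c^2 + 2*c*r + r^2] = 2*c + 2*r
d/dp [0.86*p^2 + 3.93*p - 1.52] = 1.72*p + 3.93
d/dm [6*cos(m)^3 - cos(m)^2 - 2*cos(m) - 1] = 2*(-9*cos(m)^2 + cos(m) + 1)*sin(m)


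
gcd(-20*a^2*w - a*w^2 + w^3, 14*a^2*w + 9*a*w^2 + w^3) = w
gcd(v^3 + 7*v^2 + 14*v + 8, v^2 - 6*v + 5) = 1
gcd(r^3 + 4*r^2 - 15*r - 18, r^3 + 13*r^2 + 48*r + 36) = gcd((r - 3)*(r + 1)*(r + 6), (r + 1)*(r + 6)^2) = r^2 + 7*r + 6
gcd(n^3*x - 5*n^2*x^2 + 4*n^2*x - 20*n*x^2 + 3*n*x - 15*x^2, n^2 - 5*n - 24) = n + 3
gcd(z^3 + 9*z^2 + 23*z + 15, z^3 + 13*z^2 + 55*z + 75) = z^2 + 8*z + 15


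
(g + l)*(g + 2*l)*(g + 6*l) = g^3 + 9*g^2*l + 20*g*l^2 + 12*l^3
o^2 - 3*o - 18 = (o - 6)*(o + 3)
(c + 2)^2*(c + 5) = c^3 + 9*c^2 + 24*c + 20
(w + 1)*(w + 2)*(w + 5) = w^3 + 8*w^2 + 17*w + 10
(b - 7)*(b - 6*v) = b^2 - 6*b*v - 7*b + 42*v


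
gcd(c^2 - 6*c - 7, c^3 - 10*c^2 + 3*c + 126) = c - 7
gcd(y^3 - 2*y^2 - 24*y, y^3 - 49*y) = y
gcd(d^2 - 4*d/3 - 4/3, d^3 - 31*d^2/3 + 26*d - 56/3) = d - 2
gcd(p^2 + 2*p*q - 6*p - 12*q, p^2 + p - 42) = p - 6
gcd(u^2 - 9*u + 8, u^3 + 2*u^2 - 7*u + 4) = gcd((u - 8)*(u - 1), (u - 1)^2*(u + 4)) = u - 1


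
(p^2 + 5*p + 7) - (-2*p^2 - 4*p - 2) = 3*p^2 + 9*p + 9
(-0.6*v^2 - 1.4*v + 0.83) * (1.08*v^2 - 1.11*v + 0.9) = -0.648*v^4 - 0.846*v^3 + 1.9104*v^2 - 2.1813*v + 0.747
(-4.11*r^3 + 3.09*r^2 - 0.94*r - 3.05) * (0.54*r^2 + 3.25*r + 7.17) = -2.2194*r^5 - 11.6889*r^4 - 19.9338*r^3 + 17.4533*r^2 - 16.6523*r - 21.8685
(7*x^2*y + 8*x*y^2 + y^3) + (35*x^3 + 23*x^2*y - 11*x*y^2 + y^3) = 35*x^3 + 30*x^2*y - 3*x*y^2 + 2*y^3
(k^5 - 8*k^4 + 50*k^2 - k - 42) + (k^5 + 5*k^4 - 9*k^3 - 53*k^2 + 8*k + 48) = 2*k^5 - 3*k^4 - 9*k^3 - 3*k^2 + 7*k + 6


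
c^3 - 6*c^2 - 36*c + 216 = (c - 6)^2*(c + 6)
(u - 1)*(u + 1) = u^2 - 1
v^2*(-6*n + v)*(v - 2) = -6*n*v^3 + 12*n*v^2 + v^4 - 2*v^3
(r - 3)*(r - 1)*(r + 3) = r^3 - r^2 - 9*r + 9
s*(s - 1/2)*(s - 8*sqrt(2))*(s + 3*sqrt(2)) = s^4 - 5*sqrt(2)*s^3 - s^3/2 - 48*s^2 + 5*sqrt(2)*s^2/2 + 24*s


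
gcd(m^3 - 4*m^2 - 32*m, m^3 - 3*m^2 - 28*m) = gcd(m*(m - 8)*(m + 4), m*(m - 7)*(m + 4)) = m^2 + 4*m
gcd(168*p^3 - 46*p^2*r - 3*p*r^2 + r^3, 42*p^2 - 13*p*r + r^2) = 6*p - r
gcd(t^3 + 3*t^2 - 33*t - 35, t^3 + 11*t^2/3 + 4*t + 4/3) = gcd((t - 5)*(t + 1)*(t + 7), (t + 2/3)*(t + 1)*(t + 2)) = t + 1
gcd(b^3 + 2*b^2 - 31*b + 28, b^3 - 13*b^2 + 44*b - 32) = b^2 - 5*b + 4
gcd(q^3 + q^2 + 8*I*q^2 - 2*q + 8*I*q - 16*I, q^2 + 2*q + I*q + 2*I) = q + 2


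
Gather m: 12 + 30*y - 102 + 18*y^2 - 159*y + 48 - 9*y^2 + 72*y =9*y^2 - 57*y - 42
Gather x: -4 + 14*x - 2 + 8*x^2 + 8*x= 8*x^2 + 22*x - 6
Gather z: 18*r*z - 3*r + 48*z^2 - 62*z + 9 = -3*r + 48*z^2 + z*(18*r - 62) + 9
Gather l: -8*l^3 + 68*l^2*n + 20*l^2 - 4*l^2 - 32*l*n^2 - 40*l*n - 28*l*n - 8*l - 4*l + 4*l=-8*l^3 + l^2*(68*n + 16) + l*(-32*n^2 - 68*n - 8)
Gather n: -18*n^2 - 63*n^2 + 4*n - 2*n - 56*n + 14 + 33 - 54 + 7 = -81*n^2 - 54*n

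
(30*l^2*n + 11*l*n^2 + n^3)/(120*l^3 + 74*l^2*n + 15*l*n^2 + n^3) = n/(4*l + n)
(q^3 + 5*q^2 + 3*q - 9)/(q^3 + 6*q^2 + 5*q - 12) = (q + 3)/(q + 4)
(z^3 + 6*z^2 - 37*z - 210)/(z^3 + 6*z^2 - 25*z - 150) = (z^2 + z - 42)/(z^2 + z - 30)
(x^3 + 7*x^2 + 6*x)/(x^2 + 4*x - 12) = x*(x + 1)/(x - 2)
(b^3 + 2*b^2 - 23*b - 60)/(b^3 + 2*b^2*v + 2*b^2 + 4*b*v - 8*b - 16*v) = (b^2 - 2*b - 15)/(b^2 + 2*b*v - 2*b - 4*v)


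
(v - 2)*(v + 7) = v^2 + 5*v - 14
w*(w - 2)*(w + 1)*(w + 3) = w^4 + 2*w^3 - 5*w^2 - 6*w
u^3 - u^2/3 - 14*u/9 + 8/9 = (u - 1)*(u - 2/3)*(u + 4/3)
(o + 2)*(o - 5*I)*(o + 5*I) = o^3 + 2*o^2 + 25*o + 50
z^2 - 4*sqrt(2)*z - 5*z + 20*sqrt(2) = (z - 5)*(z - 4*sqrt(2))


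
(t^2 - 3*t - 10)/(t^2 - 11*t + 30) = (t + 2)/(t - 6)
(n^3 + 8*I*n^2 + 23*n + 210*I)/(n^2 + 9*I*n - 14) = (n^2 + I*n + 30)/(n + 2*I)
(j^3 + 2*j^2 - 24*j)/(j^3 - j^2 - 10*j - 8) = j*(j + 6)/(j^2 + 3*j + 2)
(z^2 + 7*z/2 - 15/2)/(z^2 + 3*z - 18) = (2*z^2 + 7*z - 15)/(2*(z^2 + 3*z - 18))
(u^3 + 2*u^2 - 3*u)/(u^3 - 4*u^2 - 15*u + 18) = u/(u - 6)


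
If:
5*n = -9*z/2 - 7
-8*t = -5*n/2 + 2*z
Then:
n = -9*z/10 - 7/5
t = -17*z/32 - 7/16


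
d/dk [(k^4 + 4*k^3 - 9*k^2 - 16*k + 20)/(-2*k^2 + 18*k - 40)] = (-2*k^5 + 23*k^4 - 8*k^3 - 337*k^2 + 400*k + 140)/(2*(k^4 - 18*k^3 + 121*k^2 - 360*k + 400))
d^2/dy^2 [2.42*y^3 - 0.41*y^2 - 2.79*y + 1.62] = 14.52*y - 0.82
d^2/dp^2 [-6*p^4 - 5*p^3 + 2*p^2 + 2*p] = -72*p^2 - 30*p + 4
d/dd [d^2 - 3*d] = 2*d - 3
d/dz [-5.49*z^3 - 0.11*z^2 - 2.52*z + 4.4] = -16.47*z^2 - 0.22*z - 2.52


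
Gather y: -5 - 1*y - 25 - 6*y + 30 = -7*y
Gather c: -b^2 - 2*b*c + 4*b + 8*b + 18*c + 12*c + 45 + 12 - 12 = -b^2 + 12*b + c*(30 - 2*b) + 45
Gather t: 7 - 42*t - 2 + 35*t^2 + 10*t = 35*t^2 - 32*t + 5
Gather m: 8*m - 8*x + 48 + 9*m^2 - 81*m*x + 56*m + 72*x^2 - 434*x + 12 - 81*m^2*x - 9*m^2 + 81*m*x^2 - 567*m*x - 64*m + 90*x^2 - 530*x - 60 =-81*m^2*x + m*(81*x^2 - 648*x) + 162*x^2 - 972*x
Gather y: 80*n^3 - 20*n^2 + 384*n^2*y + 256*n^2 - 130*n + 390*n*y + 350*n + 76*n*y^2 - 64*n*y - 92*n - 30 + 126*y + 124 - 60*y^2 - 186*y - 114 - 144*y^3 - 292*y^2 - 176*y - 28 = 80*n^3 + 236*n^2 + 128*n - 144*y^3 + y^2*(76*n - 352) + y*(384*n^2 + 326*n - 236) - 48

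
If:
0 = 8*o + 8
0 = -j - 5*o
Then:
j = 5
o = -1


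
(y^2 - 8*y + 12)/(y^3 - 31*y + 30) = (y^2 - 8*y + 12)/(y^3 - 31*y + 30)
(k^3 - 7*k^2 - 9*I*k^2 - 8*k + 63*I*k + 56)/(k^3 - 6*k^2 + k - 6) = (k^2 - k*(7 + 8*I) + 56*I)/(k^2 + k*(-6 + I) - 6*I)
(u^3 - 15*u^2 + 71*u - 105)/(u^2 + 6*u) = (u^3 - 15*u^2 + 71*u - 105)/(u*(u + 6))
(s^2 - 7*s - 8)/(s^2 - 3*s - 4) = (s - 8)/(s - 4)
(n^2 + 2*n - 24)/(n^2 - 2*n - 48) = (n - 4)/(n - 8)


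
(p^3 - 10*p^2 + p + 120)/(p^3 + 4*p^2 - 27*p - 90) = (p - 8)/(p + 6)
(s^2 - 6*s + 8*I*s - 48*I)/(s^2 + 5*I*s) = (s^2 - 6*s + 8*I*s - 48*I)/(s*(s + 5*I))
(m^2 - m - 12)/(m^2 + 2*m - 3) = (m - 4)/(m - 1)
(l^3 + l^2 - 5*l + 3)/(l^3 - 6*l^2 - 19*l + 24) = (l - 1)/(l - 8)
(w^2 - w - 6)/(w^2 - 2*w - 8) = (w - 3)/(w - 4)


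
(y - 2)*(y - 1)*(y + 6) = y^3 + 3*y^2 - 16*y + 12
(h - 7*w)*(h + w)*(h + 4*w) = h^3 - 2*h^2*w - 31*h*w^2 - 28*w^3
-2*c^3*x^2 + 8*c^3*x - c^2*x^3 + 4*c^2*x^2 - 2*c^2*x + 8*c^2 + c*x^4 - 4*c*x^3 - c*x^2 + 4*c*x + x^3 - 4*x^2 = (-2*c + x)*(c + x)*(x - 4)*(c*x + 1)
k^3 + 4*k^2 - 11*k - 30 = (k - 3)*(k + 2)*(k + 5)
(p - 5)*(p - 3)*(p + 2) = p^3 - 6*p^2 - p + 30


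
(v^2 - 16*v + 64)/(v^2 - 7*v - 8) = (v - 8)/(v + 1)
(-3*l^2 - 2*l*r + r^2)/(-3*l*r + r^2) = (l + r)/r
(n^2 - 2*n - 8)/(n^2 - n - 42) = (-n^2 + 2*n + 8)/(-n^2 + n + 42)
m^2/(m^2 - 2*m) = m/(m - 2)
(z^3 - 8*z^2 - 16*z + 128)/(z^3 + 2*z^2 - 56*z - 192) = (z - 4)/(z + 6)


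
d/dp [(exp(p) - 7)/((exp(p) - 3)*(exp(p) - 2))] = (-exp(2*p) + 14*exp(p) - 29)*exp(p)/(exp(4*p) - 10*exp(3*p) + 37*exp(2*p) - 60*exp(p) + 36)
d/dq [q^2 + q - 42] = 2*q + 1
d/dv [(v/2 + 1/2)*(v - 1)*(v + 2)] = 3*v^2/2 + 2*v - 1/2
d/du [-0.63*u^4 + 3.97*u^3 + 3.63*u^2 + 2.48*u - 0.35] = -2.52*u^3 + 11.91*u^2 + 7.26*u + 2.48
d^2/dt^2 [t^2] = 2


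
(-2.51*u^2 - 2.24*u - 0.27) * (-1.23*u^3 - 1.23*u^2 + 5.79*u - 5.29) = 3.0873*u^5 + 5.8425*u^4 - 11.4456*u^3 + 0.640399999999998*u^2 + 10.2863*u + 1.4283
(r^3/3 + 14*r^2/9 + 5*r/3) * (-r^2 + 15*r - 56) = -r^5/3 + 31*r^4/9 + 3*r^3 - 559*r^2/9 - 280*r/3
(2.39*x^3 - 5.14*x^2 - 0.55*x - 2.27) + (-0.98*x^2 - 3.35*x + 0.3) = 2.39*x^3 - 6.12*x^2 - 3.9*x - 1.97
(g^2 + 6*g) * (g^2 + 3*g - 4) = g^4 + 9*g^3 + 14*g^2 - 24*g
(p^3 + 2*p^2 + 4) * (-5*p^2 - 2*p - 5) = -5*p^5 - 12*p^4 - 9*p^3 - 30*p^2 - 8*p - 20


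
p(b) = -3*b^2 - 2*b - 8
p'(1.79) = -12.74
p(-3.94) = -46.69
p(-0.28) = -7.68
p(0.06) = -8.13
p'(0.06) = -2.36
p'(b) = -6*b - 2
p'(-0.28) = -0.32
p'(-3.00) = 16.00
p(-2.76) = -25.33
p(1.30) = -15.67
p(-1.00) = -9.00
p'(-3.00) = 16.00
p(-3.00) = -29.00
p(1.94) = -23.17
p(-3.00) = -29.00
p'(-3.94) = 21.64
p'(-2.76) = 14.56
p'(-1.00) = 4.00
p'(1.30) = -9.80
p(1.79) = -21.19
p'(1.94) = -13.64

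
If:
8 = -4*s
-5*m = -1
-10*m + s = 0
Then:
No Solution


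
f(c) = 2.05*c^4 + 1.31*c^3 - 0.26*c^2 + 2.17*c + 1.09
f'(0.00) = 2.17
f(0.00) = 1.09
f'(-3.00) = -182.30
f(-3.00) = 122.92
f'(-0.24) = 2.41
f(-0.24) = 0.54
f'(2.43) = 141.77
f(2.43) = 95.10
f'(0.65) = 5.74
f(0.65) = 3.12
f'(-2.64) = -119.94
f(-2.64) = 69.02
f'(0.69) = 6.38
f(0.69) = 3.36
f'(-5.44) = -1198.81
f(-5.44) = 1566.05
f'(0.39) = 3.05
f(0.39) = 2.02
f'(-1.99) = -45.85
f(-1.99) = 17.57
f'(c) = 8.2*c^3 + 3.93*c^2 - 0.52*c + 2.17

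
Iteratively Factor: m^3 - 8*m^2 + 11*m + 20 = (m + 1)*(m^2 - 9*m + 20) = (m - 4)*(m + 1)*(m - 5)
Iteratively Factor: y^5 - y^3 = (y - 1)*(y^4 + y^3) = y*(y - 1)*(y^3 + y^2) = y^2*(y - 1)*(y^2 + y) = y^3*(y - 1)*(y + 1)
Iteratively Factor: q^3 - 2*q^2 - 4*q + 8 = (q - 2)*(q^2 - 4) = (q - 2)*(q + 2)*(q - 2)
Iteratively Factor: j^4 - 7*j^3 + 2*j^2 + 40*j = (j)*(j^3 - 7*j^2 + 2*j + 40) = j*(j - 5)*(j^2 - 2*j - 8) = j*(j - 5)*(j - 4)*(j + 2)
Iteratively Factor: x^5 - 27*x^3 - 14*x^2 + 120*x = (x + 4)*(x^4 - 4*x^3 - 11*x^2 + 30*x) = x*(x + 4)*(x^3 - 4*x^2 - 11*x + 30) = x*(x - 2)*(x + 4)*(x^2 - 2*x - 15) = x*(x - 2)*(x + 3)*(x + 4)*(x - 5)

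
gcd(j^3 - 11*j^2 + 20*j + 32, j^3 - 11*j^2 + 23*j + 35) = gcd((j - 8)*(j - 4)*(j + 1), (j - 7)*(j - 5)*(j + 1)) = j + 1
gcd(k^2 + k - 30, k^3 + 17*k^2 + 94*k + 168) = k + 6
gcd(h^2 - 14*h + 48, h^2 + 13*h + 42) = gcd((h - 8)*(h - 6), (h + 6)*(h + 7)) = 1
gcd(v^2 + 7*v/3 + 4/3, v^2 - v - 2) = v + 1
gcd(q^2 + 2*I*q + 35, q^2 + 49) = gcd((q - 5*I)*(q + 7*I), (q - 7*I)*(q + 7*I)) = q + 7*I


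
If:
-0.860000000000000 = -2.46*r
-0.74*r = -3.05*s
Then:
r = 0.35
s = 0.08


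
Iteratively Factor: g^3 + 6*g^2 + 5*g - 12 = (g - 1)*(g^2 + 7*g + 12) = (g - 1)*(g + 4)*(g + 3)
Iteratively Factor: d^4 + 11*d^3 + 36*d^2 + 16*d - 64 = (d + 4)*(d^3 + 7*d^2 + 8*d - 16) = (d - 1)*(d + 4)*(d^2 + 8*d + 16) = (d - 1)*(d + 4)^2*(d + 4)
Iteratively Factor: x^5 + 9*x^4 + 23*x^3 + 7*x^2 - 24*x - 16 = (x - 1)*(x^4 + 10*x^3 + 33*x^2 + 40*x + 16) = (x - 1)*(x + 4)*(x^3 + 6*x^2 + 9*x + 4) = (x - 1)*(x + 1)*(x + 4)*(x^2 + 5*x + 4) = (x - 1)*(x + 1)^2*(x + 4)*(x + 4)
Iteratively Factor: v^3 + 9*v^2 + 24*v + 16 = (v + 4)*(v^2 + 5*v + 4) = (v + 4)^2*(v + 1)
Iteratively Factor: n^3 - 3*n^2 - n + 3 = (n - 1)*(n^2 - 2*n - 3) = (n - 3)*(n - 1)*(n + 1)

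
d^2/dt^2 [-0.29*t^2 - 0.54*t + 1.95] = -0.580000000000000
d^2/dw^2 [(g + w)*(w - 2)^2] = 2*g + 6*w - 8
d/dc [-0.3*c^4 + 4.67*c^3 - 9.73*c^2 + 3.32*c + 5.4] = -1.2*c^3 + 14.01*c^2 - 19.46*c + 3.32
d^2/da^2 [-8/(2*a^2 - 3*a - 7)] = 16*(-4*a^2 + 6*a + (4*a - 3)^2 + 14)/(-2*a^2 + 3*a + 7)^3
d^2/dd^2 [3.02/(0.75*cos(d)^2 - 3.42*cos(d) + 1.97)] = (-6.795*(1 - cos(d)^2)^2 + 23.2389*cos(d)^3 - 20.872428*cos(d)^2 - 66.824748*cos(d) + 68.517156)/(0.75*cos(d)^2 - 3.42*cos(d) + 1.97)^3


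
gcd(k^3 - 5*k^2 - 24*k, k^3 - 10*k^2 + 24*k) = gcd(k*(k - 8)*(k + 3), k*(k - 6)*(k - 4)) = k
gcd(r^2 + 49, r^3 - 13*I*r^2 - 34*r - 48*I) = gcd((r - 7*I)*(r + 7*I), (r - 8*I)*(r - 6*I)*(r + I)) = 1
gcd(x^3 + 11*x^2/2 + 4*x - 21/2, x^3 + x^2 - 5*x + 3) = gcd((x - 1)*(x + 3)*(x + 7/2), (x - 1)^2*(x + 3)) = x^2 + 2*x - 3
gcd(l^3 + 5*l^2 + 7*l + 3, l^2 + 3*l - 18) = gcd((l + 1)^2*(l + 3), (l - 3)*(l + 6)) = 1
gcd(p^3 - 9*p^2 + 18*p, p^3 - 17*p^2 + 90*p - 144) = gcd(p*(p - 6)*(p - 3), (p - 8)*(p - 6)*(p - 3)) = p^2 - 9*p + 18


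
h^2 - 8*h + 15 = (h - 5)*(h - 3)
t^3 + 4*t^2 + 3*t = t*(t + 1)*(t + 3)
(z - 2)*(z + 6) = z^2 + 4*z - 12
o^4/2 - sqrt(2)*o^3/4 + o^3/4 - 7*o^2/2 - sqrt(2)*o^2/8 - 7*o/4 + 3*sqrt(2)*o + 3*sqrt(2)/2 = (o/2 + sqrt(2))*(o + 1/2)*(o - 3*sqrt(2)/2)*(o - sqrt(2))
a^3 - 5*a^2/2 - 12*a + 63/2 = (a - 3)^2*(a + 7/2)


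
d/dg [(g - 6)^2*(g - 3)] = 3*(g - 6)*(g - 4)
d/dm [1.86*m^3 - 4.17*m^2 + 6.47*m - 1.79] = 5.58*m^2 - 8.34*m + 6.47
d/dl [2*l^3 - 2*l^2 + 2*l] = 6*l^2 - 4*l + 2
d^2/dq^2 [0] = 0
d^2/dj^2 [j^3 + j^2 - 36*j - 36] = 6*j + 2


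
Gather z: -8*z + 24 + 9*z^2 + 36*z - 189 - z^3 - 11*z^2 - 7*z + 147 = -z^3 - 2*z^2 + 21*z - 18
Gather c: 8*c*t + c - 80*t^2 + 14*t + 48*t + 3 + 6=c*(8*t + 1) - 80*t^2 + 62*t + 9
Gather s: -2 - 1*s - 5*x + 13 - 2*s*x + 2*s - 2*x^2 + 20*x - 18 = s*(1 - 2*x) - 2*x^2 + 15*x - 7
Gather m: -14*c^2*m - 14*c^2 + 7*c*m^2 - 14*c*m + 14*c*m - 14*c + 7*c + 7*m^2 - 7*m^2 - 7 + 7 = -14*c^2*m - 14*c^2 + 7*c*m^2 - 7*c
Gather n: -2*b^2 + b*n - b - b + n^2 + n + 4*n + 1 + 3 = -2*b^2 - 2*b + n^2 + n*(b + 5) + 4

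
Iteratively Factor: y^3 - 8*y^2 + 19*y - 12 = (y - 3)*(y^2 - 5*y + 4) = (y - 4)*(y - 3)*(y - 1)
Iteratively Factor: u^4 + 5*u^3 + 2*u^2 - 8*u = (u - 1)*(u^3 + 6*u^2 + 8*u) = (u - 1)*(u + 4)*(u^2 + 2*u) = (u - 1)*(u + 2)*(u + 4)*(u)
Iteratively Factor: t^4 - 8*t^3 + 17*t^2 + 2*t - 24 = (t - 3)*(t^3 - 5*t^2 + 2*t + 8) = (t - 3)*(t + 1)*(t^2 - 6*t + 8) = (t - 3)*(t - 2)*(t + 1)*(t - 4)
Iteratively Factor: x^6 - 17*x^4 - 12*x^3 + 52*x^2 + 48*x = (x - 4)*(x^5 + 4*x^4 - x^3 - 16*x^2 - 12*x) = (x - 4)*(x + 2)*(x^4 + 2*x^3 - 5*x^2 - 6*x) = (x - 4)*(x + 1)*(x + 2)*(x^3 + x^2 - 6*x) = (x - 4)*(x - 2)*(x + 1)*(x + 2)*(x^2 + 3*x) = x*(x - 4)*(x - 2)*(x + 1)*(x + 2)*(x + 3)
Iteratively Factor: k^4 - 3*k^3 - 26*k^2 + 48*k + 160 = (k + 4)*(k^3 - 7*k^2 + 2*k + 40) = (k - 5)*(k + 4)*(k^2 - 2*k - 8) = (k - 5)*(k + 2)*(k + 4)*(k - 4)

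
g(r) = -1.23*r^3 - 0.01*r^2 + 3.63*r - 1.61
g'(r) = -3.69*r^2 - 0.02*r + 3.63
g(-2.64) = 11.37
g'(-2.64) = -22.04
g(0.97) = 0.78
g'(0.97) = 0.14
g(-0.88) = -3.97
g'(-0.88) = 0.79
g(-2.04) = 1.39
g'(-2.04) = -11.69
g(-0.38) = -2.92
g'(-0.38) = 3.10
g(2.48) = -11.43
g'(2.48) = -19.11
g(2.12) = -5.68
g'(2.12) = -13.00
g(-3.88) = 56.00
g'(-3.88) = -51.84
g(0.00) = -1.61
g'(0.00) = 3.63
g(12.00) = -2084.93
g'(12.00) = -527.97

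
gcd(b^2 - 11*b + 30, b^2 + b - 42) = b - 6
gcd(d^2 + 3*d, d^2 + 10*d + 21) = d + 3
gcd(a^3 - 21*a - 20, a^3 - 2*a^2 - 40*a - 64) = a + 4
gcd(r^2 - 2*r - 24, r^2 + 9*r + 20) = r + 4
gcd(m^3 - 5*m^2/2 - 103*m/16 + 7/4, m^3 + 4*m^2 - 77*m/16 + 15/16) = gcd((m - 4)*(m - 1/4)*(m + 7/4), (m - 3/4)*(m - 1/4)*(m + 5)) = m - 1/4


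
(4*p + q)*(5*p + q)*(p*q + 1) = 20*p^3*q + 9*p^2*q^2 + 20*p^2 + p*q^3 + 9*p*q + q^2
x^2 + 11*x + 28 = (x + 4)*(x + 7)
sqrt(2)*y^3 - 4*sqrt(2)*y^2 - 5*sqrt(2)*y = y*(y - 5)*(sqrt(2)*y + sqrt(2))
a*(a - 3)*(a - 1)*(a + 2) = a^4 - 2*a^3 - 5*a^2 + 6*a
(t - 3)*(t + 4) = t^2 + t - 12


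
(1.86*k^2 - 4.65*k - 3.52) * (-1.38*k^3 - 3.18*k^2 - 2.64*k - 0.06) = -2.5668*k^5 + 0.502199999999999*k^4 + 14.7342*k^3 + 23.358*k^2 + 9.5718*k + 0.2112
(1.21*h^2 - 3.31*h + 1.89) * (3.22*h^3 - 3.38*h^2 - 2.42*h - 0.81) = 3.8962*h^5 - 14.748*h^4 + 14.3454*h^3 + 0.6419*h^2 - 1.8927*h - 1.5309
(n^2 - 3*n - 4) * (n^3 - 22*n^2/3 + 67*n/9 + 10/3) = n^5 - 31*n^4/3 + 229*n^3/9 + 31*n^2/3 - 358*n/9 - 40/3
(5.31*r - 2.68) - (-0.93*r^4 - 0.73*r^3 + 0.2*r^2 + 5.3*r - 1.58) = 0.93*r^4 + 0.73*r^3 - 0.2*r^2 + 0.00999999999999979*r - 1.1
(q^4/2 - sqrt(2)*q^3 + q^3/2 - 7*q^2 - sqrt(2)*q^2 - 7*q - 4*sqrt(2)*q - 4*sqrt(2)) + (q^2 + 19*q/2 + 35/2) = q^4/2 - sqrt(2)*q^3 + q^3/2 - 6*q^2 - sqrt(2)*q^2 - 4*sqrt(2)*q + 5*q/2 - 4*sqrt(2) + 35/2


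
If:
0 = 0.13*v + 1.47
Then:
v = -11.31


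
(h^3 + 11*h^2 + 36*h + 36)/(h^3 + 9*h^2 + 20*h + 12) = (h + 3)/(h + 1)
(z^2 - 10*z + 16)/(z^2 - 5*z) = (z^2 - 10*z + 16)/(z*(z - 5))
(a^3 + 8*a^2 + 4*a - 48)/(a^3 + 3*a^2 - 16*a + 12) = (a + 4)/(a - 1)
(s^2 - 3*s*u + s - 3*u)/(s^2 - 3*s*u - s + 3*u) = (s + 1)/(s - 1)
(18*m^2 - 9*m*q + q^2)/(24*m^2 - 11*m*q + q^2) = (-6*m + q)/(-8*m + q)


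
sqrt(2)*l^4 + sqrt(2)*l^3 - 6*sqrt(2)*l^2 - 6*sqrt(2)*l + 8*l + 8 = (l - sqrt(2))^2*(l + 2*sqrt(2))*(sqrt(2)*l + sqrt(2))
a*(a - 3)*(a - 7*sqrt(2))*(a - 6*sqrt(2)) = a^4 - 13*sqrt(2)*a^3 - 3*a^3 + 39*sqrt(2)*a^2 + 84*a^2 - 252*a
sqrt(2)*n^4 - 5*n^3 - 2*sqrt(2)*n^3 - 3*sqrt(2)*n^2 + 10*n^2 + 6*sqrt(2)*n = n*(n - 2)*(n - 3*sqrt(2))*(sqrt(2)*n + 1)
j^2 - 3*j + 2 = (j - 2)*(j - 1)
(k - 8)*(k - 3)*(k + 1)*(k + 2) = k^4 - 8*k^3 - 7*k^2 + 50*k + 48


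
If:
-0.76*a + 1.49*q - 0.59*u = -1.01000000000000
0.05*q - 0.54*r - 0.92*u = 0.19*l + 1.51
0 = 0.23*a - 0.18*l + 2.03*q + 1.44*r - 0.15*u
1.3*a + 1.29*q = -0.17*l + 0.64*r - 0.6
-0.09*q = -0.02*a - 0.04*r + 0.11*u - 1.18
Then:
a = -0.95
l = -28.42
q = 1.73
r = -5.07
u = 7.30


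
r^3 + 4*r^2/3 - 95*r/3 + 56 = (r - 3)*(r - 8/3)*(r + 7)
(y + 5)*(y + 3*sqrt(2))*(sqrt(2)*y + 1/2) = sqrt(2)*y^3 + 13*y^2/2 + 5*sqrt(2)*y^2 + 3*sqrt(2)*y/2 + 65*y/2 + 15*sqrt(2)/2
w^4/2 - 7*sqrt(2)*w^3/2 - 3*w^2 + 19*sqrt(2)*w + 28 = (w/2 + sqrt(2)/2)*(w - 7*sqrt(2))*(w - 2*sqrt(2))*(w + sqrt(2))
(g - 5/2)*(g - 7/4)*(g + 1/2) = g^3 - 15*g^2/4 + 9*g/4 + 35/16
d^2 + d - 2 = (d - 1)*(d + 2)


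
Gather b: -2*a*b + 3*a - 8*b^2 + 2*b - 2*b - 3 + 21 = -2*a*b + 3*a - 8*b^2 + 18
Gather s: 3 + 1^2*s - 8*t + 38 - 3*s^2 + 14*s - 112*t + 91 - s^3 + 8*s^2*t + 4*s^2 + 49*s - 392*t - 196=-s^3 + s^2*(8*t + 1) + 64*s - 512*t - 64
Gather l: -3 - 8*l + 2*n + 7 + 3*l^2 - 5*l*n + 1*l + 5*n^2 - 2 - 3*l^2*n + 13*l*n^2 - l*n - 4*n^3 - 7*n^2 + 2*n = l^2*(3 - 3*n) + l*(13*n^2 - 6*n - 7) - 4*n^3 - 2*n^2 + 4*n + 2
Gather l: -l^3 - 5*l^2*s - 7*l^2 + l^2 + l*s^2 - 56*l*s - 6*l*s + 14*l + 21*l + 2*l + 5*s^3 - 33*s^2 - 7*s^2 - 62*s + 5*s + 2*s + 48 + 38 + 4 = -l^3 + l^2*(-5*s - 6) + l*(s^2 - 62*s + 37) + 5*s^3 - 40*s^2 - 55*s + 90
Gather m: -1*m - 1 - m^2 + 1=-m^2 - m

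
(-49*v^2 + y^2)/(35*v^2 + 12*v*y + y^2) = (-7*v + y)/(5*v + y)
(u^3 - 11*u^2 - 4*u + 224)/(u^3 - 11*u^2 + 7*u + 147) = (u^2 - 4*u - 32)/(u^2 - 4*u - 21)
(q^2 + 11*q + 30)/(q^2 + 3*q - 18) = (q + 5)/(q - 3)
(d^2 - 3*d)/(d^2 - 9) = d/(d + 3)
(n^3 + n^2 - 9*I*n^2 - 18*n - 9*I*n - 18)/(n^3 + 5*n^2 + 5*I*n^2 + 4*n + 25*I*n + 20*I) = (n^2 - 9*I*n - 18)/(n^2 + n*(4 + 5*I) + 20*I)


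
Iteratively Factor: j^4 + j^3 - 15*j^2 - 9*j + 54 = (j - 2)*(j^3 + 3*j^2 - 9*j - 27) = (j - 3)*(j - 2)*(j^2 + 6*j + 9) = (j - 3)*(j - 2)*(j + 3)*(j + 3)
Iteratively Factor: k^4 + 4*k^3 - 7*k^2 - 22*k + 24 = (k - 1)*(k^3 + 5*k^2 - 2*k - 24) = (k - 1)*(k + 3)*(k^2 + 2*k - 8) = (k - 2)*(k - 1)*(k + 3)*(k + 4)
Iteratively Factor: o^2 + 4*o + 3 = (o + 3)*(o + 1)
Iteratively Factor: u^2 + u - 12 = (u + 4)*(u - 3)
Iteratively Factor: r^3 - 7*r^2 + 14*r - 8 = (r - 4)*(r^2 - 3*r + 2) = (r - 4)*(r - 1)*(r - 2)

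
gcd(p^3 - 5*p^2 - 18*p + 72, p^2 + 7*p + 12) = p + 4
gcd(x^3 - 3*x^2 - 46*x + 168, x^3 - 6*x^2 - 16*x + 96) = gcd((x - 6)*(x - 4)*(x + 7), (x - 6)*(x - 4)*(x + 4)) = x^2 - 10*x + 24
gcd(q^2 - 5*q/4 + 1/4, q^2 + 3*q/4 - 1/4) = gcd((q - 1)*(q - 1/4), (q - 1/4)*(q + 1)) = q - 1/4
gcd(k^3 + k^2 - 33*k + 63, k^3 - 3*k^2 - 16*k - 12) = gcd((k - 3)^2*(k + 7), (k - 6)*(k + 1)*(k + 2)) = 1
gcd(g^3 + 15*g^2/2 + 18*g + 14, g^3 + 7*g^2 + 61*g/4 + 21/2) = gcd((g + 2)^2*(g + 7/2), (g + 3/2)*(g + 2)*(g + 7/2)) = g^2 + 11*g/2 + 7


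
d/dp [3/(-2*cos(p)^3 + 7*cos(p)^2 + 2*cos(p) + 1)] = 6*(sin(p) + 14*sin(2*p) - 3*sin(3*p))/(cos(p) + 7*cos(2*p) - cos(3*p) + 9)^2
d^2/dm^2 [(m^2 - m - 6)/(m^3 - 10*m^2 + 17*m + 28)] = 2*(m^6 - 3*m^5 - 57*m^4 + 371*m^3 - 1098*m^2 + 2724*m - 2154)/(m^9 - 30*m^8 + 351*m^7 - 1936*m^6 + 4287*m^5 + 2586*m^4 - 21295*m^3 + 756*m^2 + 39984*m + 21952)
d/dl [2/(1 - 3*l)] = 6/(3*l - 1)^2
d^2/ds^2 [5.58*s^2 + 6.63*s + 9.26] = 11.1600000000000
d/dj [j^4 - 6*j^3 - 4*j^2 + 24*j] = 4*j^3 - 18*j^2 - 8*j + 24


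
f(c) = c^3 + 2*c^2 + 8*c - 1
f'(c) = 3*c^2 + 4*c + 8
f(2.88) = 62.52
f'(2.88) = 44.40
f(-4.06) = -67.44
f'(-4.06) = 41.21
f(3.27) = 81.51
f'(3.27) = 53.16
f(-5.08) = -121.12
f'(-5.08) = 65.10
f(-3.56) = -49.25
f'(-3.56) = 31.78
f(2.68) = 54.05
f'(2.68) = 40.27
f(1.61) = 21.24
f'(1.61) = 22.22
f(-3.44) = -45.56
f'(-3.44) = 29.74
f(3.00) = 68.00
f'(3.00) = 47.00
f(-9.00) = -640.00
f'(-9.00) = 215.00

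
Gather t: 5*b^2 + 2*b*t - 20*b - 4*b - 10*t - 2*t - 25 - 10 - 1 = 5*b^2 - 24*b + t*(2*b - 12) - 36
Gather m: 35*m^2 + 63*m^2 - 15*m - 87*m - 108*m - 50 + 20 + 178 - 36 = 98*m^2 - 210*m + 112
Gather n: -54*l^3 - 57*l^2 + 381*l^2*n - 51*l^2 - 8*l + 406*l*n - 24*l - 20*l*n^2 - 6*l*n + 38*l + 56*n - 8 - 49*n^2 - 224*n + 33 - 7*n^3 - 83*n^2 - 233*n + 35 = -54*l^3 - 108*l^2 + 6*l - 7*n^3 + n^2*(-20*l - 132) + n*(381*l^2 + 400*l - 401) + 60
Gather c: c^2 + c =c^2 + c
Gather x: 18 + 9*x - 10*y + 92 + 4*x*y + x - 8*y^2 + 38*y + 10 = x*(4*y + 10) - 8*y^2 + 28*y + 120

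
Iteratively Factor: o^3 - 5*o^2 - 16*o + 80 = (o - 4)*(o^2 - o - 20) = (o - 4)*(o + 4)*(o - 5)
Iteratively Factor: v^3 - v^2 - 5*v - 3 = (v - 3)*(v^2 + 2*v + 1) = (v - 3)*(v + 1)*(v + 1)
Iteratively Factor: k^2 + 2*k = (k + 2)*(k)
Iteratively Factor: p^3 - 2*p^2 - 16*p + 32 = (p - 4)*(p^2 + 2*p - 8) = (p - 4)*(p - 2)*(p + 4)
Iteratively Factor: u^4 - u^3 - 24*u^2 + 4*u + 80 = (u - 2)*(u^3 + u^2 - 22*u - 40) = (u - 5)*(u - 2)*(u^2 + 6*u + 8) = (u - 5)*(u - 2)*(u + 2)*(u + 4)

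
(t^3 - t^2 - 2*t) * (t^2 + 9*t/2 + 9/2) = t^5 + 7*t^4/2 - 2*t^3 - 27*t^2/2 - 9*t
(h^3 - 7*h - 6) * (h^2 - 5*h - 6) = h^5 - 5*h^4 - 13*h^3 + 29*h^2 + 72*h + 36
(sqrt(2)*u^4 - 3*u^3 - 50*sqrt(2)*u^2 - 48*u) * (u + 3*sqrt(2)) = sqrt(2)*u^5 + 3*u^4 - 59*sqrt(2)*u^3 - 348*u^2 - 144*sqrt(2)*u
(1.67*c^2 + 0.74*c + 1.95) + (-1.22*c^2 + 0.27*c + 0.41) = 0.45*c^2 + 1.01*c + 2.36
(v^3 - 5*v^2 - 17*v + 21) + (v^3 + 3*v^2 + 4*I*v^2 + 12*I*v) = 2*v^3 - 2*v^2 + 4*I*v^2 - 17*v + 12*I*v + 21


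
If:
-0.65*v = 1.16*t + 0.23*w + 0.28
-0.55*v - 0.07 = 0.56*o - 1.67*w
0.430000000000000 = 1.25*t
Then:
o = 3.32967032967033*w + 0.901021978021978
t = 0.34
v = -0.353846153846154*w - 1.04467692307692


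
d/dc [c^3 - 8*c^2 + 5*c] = 3*c^2 - 16*c + 5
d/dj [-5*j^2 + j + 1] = 1 - 10*j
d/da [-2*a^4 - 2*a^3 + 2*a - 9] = -8*a^3 - 6*a^2 + 2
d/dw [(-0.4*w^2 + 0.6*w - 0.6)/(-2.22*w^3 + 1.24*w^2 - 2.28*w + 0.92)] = (-0.888*w^4 + 2.664*w^3 - 3.828*w^2 + 0.752*w - 0.816)/(4.9284*w^6 - 5.5056*w^5 + 11.6608*w^4 - 9.7392*w^3 + 7.48*w^2 - 4.1952*w + 0.8464)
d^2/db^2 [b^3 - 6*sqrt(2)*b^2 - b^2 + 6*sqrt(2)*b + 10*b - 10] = 6*b - 12*sqrt(2) - 2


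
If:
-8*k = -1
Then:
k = 1/8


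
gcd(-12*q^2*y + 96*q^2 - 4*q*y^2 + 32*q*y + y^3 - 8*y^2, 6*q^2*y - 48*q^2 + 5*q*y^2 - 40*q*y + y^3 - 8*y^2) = 2*q*y - 16*q + y^2 - 8*y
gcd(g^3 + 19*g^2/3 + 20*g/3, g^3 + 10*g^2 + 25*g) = g^2 + 5*g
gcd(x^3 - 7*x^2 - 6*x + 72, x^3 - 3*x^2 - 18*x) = x^2 - 3*x - 18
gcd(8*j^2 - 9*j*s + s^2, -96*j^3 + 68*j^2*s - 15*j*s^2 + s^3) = -8*j + s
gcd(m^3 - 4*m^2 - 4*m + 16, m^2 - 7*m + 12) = m - 4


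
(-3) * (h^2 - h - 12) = -3*h^2 + 3*h + 36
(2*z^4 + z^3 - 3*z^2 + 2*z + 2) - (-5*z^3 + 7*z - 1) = 2*z^4 + 6*z^3 - 3*z^2 - 5*z + 3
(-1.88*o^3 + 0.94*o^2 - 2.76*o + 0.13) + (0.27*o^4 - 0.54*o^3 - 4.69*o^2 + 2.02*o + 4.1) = 0.27*o^4 - 2.42*o^3 - 3.75*o^2 - 0.74*o + 4.23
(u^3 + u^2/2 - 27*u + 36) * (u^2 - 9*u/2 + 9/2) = u^5 - 4*u^4 - 99*u^3/4 + 639*u^2/4 - 567*u/2 + 162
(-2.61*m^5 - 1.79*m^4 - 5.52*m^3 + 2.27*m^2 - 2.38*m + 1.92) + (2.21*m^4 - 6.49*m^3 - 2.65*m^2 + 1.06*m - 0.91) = -2.61*m^5 + 0.42*m^4 - 12.01*m^3 - 0.38*m^2 - 1.32*m + 1.01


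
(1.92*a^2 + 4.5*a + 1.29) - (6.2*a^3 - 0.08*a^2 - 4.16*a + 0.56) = -6.2*a^3 + 2.0*a^2 + 8.66*a + 0.73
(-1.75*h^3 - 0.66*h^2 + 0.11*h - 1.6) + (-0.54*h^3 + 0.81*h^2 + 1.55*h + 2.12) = -2.29*h^3 + 0.15*h^2 + 1.66*h + 0.52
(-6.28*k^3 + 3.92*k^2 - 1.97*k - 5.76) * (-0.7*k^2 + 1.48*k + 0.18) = 4.396*k^5 - 12.0384*k^4 + 6.0502*k^3 + 1.822*k^2 - 8.8794*k - 1.0368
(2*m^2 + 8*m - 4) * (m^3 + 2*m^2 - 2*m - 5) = 2*m^5 + 12*m^4 + 8*m^3 - 34*m^2 - 32*m + 20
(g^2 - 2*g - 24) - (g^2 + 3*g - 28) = 4 - 5*g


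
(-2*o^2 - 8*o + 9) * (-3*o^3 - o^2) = 6*o^5 + 26*o^4 - 19*o^3 - 9*o^2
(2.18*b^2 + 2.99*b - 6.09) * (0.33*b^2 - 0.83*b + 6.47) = 0.7194*b^4 - 0.8227*b^3 + 9.6132*b^2 + 24.4*b - 39.4023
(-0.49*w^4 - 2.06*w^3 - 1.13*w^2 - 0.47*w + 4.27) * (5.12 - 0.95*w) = 0.4655*w^5 - 0.5518*w^4 - 9.4737*w^3 - 5.3391*w^2 - 6.4629*w + 21.8624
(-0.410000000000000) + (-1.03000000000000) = -1.44000000000000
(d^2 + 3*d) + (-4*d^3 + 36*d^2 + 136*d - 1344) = -4*d^3 + 37*d^2 + 139*d - 1344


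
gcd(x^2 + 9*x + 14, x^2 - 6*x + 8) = 1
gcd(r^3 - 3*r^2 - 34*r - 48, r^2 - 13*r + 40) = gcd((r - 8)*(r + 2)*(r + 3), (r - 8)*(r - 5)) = r - 8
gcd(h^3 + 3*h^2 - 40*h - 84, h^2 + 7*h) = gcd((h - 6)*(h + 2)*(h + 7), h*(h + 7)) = h + 7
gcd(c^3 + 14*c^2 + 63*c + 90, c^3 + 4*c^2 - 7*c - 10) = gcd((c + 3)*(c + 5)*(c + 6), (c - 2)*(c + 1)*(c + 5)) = c + 5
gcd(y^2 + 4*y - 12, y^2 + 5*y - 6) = y + 6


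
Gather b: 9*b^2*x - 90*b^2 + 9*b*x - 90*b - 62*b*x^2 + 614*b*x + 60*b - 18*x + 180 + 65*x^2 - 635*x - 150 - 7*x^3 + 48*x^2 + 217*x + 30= b^2*(9*x - 90) + b*(-62*x^2 + 623*x - 30) - 7*x^3 + 113*x^2 - 436*x + 60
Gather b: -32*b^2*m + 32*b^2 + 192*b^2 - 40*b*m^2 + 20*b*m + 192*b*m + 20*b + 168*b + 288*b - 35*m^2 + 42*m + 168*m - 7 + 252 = b^2*(224 - 32*m) + b*(-40*m^2 + 212*m + 476) - 35*m^2 + 210*m + 245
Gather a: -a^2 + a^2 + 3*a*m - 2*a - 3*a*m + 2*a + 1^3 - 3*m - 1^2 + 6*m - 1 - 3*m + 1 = 0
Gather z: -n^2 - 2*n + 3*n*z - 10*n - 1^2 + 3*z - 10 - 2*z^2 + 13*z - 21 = -n^2 - 12*n - 2*z^2 + z*(3*n + 16) - 32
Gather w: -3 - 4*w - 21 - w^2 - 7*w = -w^2 - 11*w - 24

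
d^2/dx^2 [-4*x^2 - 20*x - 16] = -8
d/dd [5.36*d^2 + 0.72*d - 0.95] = 10.72*d + 0.72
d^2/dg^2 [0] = 0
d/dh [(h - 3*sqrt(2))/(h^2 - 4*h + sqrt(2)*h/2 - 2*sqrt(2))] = 2*(2*h^2 - 8*h + sqrt(2)*h - (h - 3*sqrt(2))*(4*h - 8 + sqrt(2)) - 4*sqrt(2))/(2*h^2 - 8*h + sqrt(2)*h - 4*sqrt(2))^2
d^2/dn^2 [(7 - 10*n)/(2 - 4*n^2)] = 2*(8*n^2*(10*n - 7) + (7 - 30*n)*(2*n^2 - 1))/(2*n^2 - 1)^3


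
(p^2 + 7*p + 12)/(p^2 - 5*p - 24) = (p + 4)/(p - 8)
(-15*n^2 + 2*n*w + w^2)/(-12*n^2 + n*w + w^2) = (5*n + w)/(4*n + w)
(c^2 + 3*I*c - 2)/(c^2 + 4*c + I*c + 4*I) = (c + 2*I)/(c + 4)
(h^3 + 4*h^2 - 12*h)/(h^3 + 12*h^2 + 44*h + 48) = h*(h - 2)/(h^2 + 6*h + 8)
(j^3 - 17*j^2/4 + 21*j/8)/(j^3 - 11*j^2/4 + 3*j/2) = (j - 7/2)/(j - 2)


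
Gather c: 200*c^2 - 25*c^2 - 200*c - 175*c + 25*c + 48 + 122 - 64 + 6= 175*c^2 - 350*c + 112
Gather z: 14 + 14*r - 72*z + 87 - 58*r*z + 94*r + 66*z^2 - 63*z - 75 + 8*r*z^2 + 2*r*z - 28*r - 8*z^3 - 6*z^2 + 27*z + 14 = 80*r - 8*z^3 + z^2*(8*r + 60) + z*(-56*r - 108) + 40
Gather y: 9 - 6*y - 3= 6 - 6*y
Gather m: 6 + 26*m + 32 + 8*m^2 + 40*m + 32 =8*m^2 + 66*m + 70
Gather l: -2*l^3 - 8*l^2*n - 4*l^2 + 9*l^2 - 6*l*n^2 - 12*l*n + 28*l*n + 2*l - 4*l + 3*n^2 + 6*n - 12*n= -2*l^3 + l^2*(5 - 8*n) + l*(-6*n^2 + 16*n - 2) + 3*n^2 - 6*n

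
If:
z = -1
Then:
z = -1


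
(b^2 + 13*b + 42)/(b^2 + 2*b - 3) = (b^2 + 13*b + 42)/(b^2 + 2*b - 3)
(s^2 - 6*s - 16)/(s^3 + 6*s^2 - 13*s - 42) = (s - 8)/(s^2 + 4*s - 21)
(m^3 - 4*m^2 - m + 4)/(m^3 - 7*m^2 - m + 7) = (m - 4)/(m - 7)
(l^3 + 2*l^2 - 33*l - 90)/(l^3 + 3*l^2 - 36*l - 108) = (l + 5)/(l + 6)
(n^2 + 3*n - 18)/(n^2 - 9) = (n + 6)/(n + 3)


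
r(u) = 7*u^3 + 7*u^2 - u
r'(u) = 21*u^2 + 14*u - 1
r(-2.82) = -98.49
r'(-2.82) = 126.52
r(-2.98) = -120.10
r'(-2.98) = 143.77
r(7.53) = 3378.08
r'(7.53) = 1295.14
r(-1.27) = -1.78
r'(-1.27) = 15.09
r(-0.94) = 1.31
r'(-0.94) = 4.40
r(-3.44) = -198.68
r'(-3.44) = 199.35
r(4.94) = 1009.76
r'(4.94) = 580.64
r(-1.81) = -16.77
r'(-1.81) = 42.46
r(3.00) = 249.00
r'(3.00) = 230.00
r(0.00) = 0.00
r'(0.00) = -1.00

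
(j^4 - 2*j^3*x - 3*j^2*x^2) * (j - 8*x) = j^5 - 10*j^4*x + 13*j^3*x^2 + 24*j^2*x^3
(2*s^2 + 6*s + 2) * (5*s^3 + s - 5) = 10*s^5 + 30*s^4 + 12*s^3 - 4*s^2 - 28*s - 10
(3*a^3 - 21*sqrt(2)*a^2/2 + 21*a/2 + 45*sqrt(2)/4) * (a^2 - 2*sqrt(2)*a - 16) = 3*a^5 - 33*sqrt(2)*a^4/2 + 9*a^3/2 + 633*sqrt(2)*a^2/4 - 213*a - 180*sqrt(2)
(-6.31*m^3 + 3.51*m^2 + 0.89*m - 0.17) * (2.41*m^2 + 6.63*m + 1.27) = -15.2071*m^5 - 33.3762*m^4 + 17.4025*m^3 + 9.9487*m^2 + 0.00320000000000009*m - 0.2159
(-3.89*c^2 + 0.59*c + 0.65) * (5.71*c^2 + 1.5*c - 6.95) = -22.2119*c^4 - 2.4661*c^3 + 31.632*c^2 - 3.1255*c - 4.5175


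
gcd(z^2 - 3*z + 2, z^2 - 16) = 1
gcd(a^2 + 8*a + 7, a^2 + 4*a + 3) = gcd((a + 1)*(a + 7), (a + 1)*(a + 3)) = a + 1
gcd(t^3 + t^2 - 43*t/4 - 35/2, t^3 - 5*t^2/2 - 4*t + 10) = t + 2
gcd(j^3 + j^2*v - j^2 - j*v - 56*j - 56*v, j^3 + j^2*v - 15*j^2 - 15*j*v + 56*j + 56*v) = j^2 + j*v - 8*j - 8*v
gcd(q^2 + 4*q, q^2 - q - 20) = q + 4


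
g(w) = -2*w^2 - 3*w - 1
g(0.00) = -1.00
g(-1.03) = -0.03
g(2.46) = -20.48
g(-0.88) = 0.09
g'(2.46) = -12.84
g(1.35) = -8.70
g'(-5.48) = 18.92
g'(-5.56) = 19.24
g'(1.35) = -8.40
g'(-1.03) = 1.12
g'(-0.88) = 0.52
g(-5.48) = -44.62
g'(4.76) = -22.04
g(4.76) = -60.60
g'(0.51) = -5.04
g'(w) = -4*w - 3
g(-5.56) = -46.15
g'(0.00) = -3.00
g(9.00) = -190.00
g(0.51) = -3.05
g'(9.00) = -39.00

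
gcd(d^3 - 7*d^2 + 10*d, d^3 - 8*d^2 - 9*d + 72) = 1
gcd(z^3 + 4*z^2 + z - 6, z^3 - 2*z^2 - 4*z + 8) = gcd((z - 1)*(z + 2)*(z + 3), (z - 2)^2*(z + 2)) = z + 2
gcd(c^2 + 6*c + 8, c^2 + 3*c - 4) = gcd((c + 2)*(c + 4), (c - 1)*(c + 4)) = c + 4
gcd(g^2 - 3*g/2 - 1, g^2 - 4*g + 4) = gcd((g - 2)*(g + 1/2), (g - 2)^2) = g - 2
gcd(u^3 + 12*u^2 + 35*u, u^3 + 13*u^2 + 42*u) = u^2 + 7*u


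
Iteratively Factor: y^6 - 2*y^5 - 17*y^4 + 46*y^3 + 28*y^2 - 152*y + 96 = (y - 1)*(y^5 - y^4 - 18*y^3 + 28*y^2 + 56*y - 96) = (y - 1)*(y + 2)*(y^4 - 3*y^3 - 12*y^2 + 52*y - 48) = (y - 2)*(y - 1)*(y + 2)*(y^3 - y^2 - 14*y + 24) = (y - 2)*(y - 1)*(y + 2)*(y + 4)*(y^2 - 5*y + 6) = (y - 3)*(y - 2)*(y - 1)*(y + 2)*(y + 4)*(y - 2)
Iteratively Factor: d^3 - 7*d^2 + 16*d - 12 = (d - 3)*(d^2 - 4*d + 4) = (d - 3)*(d - 2)*(d - 2)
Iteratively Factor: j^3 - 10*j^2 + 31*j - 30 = (j - 3)*(j^2 - 7*j + 10) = (j - 5)*(j - 3)*(j - 2)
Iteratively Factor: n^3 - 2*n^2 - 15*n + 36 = (n + 4)*(n^2 - 6*n + 9) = (n - 3)*(n + 4)*(n - 3)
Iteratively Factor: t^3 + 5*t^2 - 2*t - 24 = (t - 2)*(t^2 + 7*t + 12) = (t - 2)*(t + 4)*(t + 3)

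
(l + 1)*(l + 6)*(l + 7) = l^3 + 14*l^2 + 55*l + 42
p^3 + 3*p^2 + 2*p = p*(p + 1)*(p + 2)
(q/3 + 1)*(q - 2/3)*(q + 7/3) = q^3/3 + 14*q^2/9 + 31*q/27 - 14/9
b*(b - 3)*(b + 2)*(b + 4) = b^4 + 3*b^3 - 10*b^2 - 24*b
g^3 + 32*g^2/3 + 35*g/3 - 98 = (g - 7/3)*(g + 6)*(g + 7)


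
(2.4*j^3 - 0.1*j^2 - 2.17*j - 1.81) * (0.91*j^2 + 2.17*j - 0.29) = 2.184*j^5 + 5.117*j^4 - 2.8877*j^3 - 6.327*j^2 - 3.2984*j + 0.5249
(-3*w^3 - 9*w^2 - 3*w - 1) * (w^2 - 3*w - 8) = -3*w^5 + 48*w^3 + 80*w^2 + 27*w + 8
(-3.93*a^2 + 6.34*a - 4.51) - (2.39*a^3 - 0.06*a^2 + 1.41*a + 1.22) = -2.39*a^3 - 3.87*a^2 + 4.93*a - 5.73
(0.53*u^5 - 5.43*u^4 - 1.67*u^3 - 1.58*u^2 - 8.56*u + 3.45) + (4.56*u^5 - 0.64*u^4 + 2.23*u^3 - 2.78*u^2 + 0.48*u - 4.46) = 5.09*u^5 - 6.07*u^4 + 0.56*u^3 - 4.36*u^2 - 8.08*u - 1.01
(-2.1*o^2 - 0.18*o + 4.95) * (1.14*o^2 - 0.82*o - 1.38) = -2.394*o^4 + 1.5168*o^3 + 8.6886*o^2 - 3.8106*o - 6.831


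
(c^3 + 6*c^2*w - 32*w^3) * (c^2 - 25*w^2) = c^5 + 6*c^4*w - 25*c^3*w^2 - 182*c^2*w^3 + 800*w^5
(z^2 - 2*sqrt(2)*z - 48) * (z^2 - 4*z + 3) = z^4 - 4*z^3 - 2*sqrt(2)*z^3 - 45*z^2 + 8*sqrt(2)*z^2 - 6*sqrt(2)*z + 192*z - 144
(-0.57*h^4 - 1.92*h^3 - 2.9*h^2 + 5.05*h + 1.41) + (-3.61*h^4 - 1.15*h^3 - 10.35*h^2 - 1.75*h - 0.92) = -4.18*h^4 - 3.07*h^3 - 13.25*h^2 + 3.3*h + 0.49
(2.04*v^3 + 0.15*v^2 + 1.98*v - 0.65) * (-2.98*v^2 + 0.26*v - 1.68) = -6.0792*v^5 + 0.0834*v^4 - 9.2886*v^3 + 2.1998*v^2 - 3.4954*v + 1.092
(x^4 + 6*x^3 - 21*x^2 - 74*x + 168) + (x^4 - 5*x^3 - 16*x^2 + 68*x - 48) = 2*x^4 + x^3 - 37*x^2 - 6*x + 120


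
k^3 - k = k*(k - 1)*(k + 1)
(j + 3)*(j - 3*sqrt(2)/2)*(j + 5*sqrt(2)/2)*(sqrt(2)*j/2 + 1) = sqrt(2)*j^4/2 + 2*j^3 + 3*sqrt(2)*j^3/2 - 11*sqrt(2)*j^2/4 + 6*j^2 - 33*sqrt(2)*j/4 - 15*j/2 - 45/2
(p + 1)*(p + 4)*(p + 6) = p^3 + 11*p^2 + 34*p + 24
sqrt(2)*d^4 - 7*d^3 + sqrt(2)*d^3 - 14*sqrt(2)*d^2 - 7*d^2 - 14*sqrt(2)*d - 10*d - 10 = (d + 1)*(d - 5*sqrt(2))*(d + sqrt(2))*(sqrt(2)*d + 1)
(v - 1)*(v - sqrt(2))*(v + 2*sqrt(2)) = v^3 - v^2 + sqrt(2)*v^2 - 4*v - sqrt(2)*v + 4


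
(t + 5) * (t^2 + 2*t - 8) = t^3 + 7*t^2 + 2*t - 40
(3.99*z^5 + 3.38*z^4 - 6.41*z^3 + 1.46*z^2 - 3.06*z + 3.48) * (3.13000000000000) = 12.4887*z^5 + 10.5794*z^4 - 20.0633*z^3 + 4.5698*z^2 - 9.5778*z + 10.8924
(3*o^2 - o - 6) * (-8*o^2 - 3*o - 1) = -24*o^4 - o^3 + 48*o^2 + 19*o + 6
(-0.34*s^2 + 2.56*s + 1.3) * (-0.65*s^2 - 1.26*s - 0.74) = 0.221*s^4 - 1.2356*s^3 - 3.819*s^2 - 3.5324*s - 0.962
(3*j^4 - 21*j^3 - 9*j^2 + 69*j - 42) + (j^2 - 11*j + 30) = 3*j^4 - 21*j^3 - 8*j^2 + 58*j - 12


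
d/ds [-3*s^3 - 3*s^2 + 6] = 3*s*(-3*s - 2)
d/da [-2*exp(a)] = -2*exp(a)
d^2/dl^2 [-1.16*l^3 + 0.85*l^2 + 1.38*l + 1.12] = 1.7 - 6.96*l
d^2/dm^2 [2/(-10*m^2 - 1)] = 40*(1 - 30*m^2)/(10*m^2 + 1)^3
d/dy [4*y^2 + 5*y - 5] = 8*y + 5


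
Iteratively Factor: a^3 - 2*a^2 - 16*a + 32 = (a - 2)*(a^2 - 16) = (a - 4)*(a - 2)*(a + 4)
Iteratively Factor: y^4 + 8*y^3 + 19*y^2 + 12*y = (y + 1)*(y^3 + 7*y^2 + 12*y) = (y + 1)*(y + 4)*(y^2 + 3*y) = y*(y + 1)*(y + 4)*(y + 3)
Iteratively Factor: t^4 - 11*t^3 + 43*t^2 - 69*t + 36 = (t - 3)*(t^3 - 8*t^2 + 19*t - 12) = (t - 3)^2*(t^2 - 5*t + 4) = (t - 4)*(t - 3)^2*(t - 1)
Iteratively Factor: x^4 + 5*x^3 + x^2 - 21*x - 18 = (x + 3)*(x^3 + 2*x^2 - 5*x - 6) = (x - 2)*(x + 3)*(x^2 + 4*x + 3) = (x - 2)*(x + 3)^2*(x + 1)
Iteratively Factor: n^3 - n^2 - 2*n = (n + 1)*(n^2 - 2*n) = n*(n + 1)*(n - 2)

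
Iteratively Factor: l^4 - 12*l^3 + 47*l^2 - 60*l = (l - 5)*(l^3 - 7*l^2 + 12*l) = (l - 5)*(l - 3)*(l^2 - 4*l) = l*(l - 5)*(l - 3)*(l - 4)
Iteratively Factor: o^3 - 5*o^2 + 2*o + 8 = (o - 4)*(o^2 - o - 2) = (o - 4)*(o - 2)*(o + 1)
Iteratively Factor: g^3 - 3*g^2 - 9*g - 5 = (g + 1)*(g^2 - 4*g - 5) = (g + 1)^2*(g - 5)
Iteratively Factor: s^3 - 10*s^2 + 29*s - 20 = (s - 5)*(s^2 - 5*s + 4) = (s - 5)*(s - 4)*(s - 1)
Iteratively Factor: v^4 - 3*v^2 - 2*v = (v)*(v^3 - 3*v - 2) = v*(v + 1)*(v^2 - v - 2) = v*(v + 1)^2*(v - 2)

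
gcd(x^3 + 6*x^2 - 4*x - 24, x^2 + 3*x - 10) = x - 2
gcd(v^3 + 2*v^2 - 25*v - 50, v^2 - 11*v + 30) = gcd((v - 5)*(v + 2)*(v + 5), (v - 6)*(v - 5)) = v - 5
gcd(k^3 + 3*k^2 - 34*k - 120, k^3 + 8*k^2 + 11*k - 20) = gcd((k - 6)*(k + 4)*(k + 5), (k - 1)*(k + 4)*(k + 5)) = k^2 + 9*k + 20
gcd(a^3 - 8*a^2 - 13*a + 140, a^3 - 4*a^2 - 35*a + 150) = a - 5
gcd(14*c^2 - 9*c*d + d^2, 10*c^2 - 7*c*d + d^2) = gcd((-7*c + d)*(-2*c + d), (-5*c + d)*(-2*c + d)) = 2*c - d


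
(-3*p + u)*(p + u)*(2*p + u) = -6*p^3 - 7*p^2*u + u^3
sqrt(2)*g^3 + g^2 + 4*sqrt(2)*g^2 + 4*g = g*(g + 4)*(sqrt(2)*g + 1)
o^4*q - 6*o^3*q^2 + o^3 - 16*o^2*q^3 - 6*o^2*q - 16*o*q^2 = o*(o - 8*q)*(o + 2*q)*(o*q + 1)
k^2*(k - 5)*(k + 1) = k^4 - 4*k^3 - 5*k^2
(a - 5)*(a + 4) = a^2 - a - 20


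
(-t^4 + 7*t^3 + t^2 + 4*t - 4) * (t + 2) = -t^5 + 5*t^4 + 15*t^3 + 6*t^2 + 4*t - 8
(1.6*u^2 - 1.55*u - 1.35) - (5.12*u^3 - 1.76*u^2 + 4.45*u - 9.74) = -5.12*u^3 + 3.36*u^2 - 6.0*u + 8.39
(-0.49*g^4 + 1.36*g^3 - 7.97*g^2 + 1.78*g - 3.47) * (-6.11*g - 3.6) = 2.9939*g^5 - 6.5456*g^4 + 43.8007*g^3 + 17.8162*g^2 + 14.7937*g + 12.492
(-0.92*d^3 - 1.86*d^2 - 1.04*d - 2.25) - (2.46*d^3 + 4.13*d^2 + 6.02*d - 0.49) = -3.38*d^3 - 5.99*d^2 - 7.06*d - 1.76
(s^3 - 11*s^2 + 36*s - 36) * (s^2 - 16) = s^5 - 11*s^4 + 20*s^3 + 140*s^2 - 576*s + 576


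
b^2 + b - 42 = (b - 6)*(b + 7)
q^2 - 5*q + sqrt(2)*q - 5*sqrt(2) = (q - 5)*(q + sqrt(2))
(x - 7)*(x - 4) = x^2 - 11*x + 28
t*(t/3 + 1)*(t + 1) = t^3/3 + 4*t^2/3 + t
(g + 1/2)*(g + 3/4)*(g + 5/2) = g^3 + 15*g^2/4 + 7*g/2 + 15/16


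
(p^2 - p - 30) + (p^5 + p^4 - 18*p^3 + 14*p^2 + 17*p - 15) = p^5 + p^4 - 18*p^3 + 15*p^2 + 16*p - 45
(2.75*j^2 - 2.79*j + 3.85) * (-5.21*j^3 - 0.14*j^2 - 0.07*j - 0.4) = -14.3275*j^5 + 14.1509*j^4 - 19.8604*j^3 - 1.4437*j^2 + 0.8465*j - 1.54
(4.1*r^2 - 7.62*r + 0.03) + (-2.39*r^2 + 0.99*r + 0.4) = 1.71*r^2 - 6.63*r + 0.43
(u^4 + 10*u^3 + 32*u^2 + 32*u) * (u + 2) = u^5 + 12*u^4 + 52*u^3 + 96*u^2 + 64*u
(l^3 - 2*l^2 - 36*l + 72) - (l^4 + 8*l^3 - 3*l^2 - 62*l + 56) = -l^4 - 7*l^3 + l^2 + 26*l + 16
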